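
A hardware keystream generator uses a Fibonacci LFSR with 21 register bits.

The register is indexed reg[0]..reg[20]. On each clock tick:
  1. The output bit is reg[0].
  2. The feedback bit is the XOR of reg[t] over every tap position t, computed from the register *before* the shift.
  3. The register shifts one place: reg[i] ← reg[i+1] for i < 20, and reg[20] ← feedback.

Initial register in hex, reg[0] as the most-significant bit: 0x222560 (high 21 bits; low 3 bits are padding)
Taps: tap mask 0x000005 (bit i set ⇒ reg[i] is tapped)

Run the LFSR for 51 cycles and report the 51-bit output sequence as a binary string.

tick  register→output (feedback)
  0  001000100010010101100→0 (1)
  1  010001000100101011001→0 (0)
  2  100010001001010110010→1 (1)
  3  000100010010101100101→0 (0)
  4  001000100101011001010→0 (1)
  5  010001001010110010101→0 (0)
  6  100010010101100101010→1 (1)
  7  000100101011001010101→0 (0)
  8  001001010110010101010→0 (1)
  9  010010101100101010101→0 (0)
 10  100101011001010101010→1 (1)
 11  001010110010101010101→0 (1)
 12  010101100101010101011→0 (0)
 13  101011001010101010110→1 (0)
 14  010110010101010101100→0 (0)
 15  101100101010101011000→1 (0)
 16  011001010101010110000→0 (1)
 17  110010101010101100001→1 (1)
 18  100101010101011000011→1 (1)
 19  001010101010110000111→0 (1)
 20  010101010101100001111→0 (0)
 21  101010101011000011110→1 (0)
 22  010101010110000111100→0 (0)
 23  101010101100001111000→1 (0)
 24  010101011000011110000→0 (0)
 25  101010110000111100000→1 (0)
 26  010101100001111000000→0 (0)
 27  101011000011110000000→1 (0)
 28  010110000111100000000→0 (0)
 29  101100001111000000000→1 (0)
 30  011000011110000000000→0 (1)
 31  110000111100000000001→1 (1)
 32  100001111000000000011→1 (1)
 33  000011110000000000111→0 (0)
 34  000111100000000001110→0 (0)
 35  001111000000000011100→0 (1)
 36  011110000000000111001→0 (1)
 37  111100000000001110011→1 (0)
 38  111000000000011100110→1 (0)
 39  110000000000111001100→1 (1)
 40  100000000001110011001→1 (1)
 41  000000000011100110011→0 (0)
 42  000000000111001100110→0 (0)
 43  000000001110011001100→0 (0)
 44  000000011100110011000→0 (0)
 45  000000111001100110000→0 (0)
 46  000001110011001100000→0 (0)
 47  000011100110011000000→0 (0)
 48  000111001100110000000→0 (0)
 49  001110011001100000000→0 (1)
 50  011100110011000000001→0 (1)

001000100010010101100101010101011000011110000000000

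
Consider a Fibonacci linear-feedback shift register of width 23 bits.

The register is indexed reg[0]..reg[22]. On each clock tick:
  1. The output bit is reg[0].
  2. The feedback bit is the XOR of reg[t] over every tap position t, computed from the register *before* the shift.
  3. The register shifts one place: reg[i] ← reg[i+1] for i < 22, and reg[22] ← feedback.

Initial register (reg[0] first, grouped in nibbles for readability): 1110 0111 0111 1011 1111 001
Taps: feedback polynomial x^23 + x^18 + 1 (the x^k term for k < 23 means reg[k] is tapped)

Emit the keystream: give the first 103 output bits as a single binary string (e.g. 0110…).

step | reg (before) | out | fb
   0 | 11100111011110111111001 | 1 | 0
   1 | 11001110111101111110010 | 1 | 0
   2 | 10011101111011111100100 | 1 | 1
   3 | 00111011110111111001001 | 0 | 0
   4 | 01110111101111110010010 | 0 | 1
   5 | 11101111011111100100101 | 1 | 1
   6 | 11011110111111001001011 | 1 | 1
   7 | 10111101111110010010111 | 1 | 0
   8 | 01111011111100100101110 | 0 | 0
   9 | 11110111111001001011100 | 1 | 0
  10 | 11101111110010010111000 | 1 | 0
  11 | 11011111100100101110000 | 1 | 0
  12 | 10111111001001011100000 | 1 | 1
  13 | 01111110010010111000001 | 0 | 0
  14 | 11111100100101110000010 | 1 | 1
  15 | 11111001001011100000101 | 1 | 1
  16 | 11110010010111000001011 | 1 | 1
  17 | 11100100101110000010111 | 1 | 0
  18 | 11001001011100000101110 | 1 | 1
  19 | 10010010111000001011101 | 1 | 0
  20 | 00100101110000010111010 | 0 | 1
  21 | 01001011100000101110101 | 0 | 1
  22 | 10010111000001011101011 | 1 | 1
  23 | 00101110000010111010111 | 0 | 1
  24 | 01011100000101110101111 | 0 | 0
  25 | 10111000001011101011110 | 1 | 0
  26 | 01110000010111010111100 | 0 | 1
  27 | 11100000101110101111001 | 1 | 0
  28 | 11000001011101011110010 | 1 | 0
  29 | 10000010111010111100100 | 1 | 1
  30 | 00000101110101111001001 | 0 | 0
  31 | 00001011101011110010010 | 0 | 1
  32 | 00010111010111100100101 | 0 | 0
  33 | 00101110101111001001010 | 0 | 0
  34 | 01011101011110010010100 | 0 | 1
  35 | 10111010111100100101001 | 1 | 1
  36 | 01110101111001001010011 | 0 | 1
  37 | 11101011110010010100111 | 1 | 1
  38 | 11010111100100101001111 | 1 | 1
  39 | 10101111001001010011111 | 1 | 0
  40 | 01011110010010100111110 | 0 | 1
  41 | 10111100100101001111101 | 1 | 0
  42 | 01111001001010011111010 | 0 | 1
  43 | 11110010010100111110101 | 1 | 0
  44 | 11100100101001111101010 | 1 | 1
  45 | 11001001010011111010101 | 1 | 0
  46 | 10010010100111110101010 | 1 | 1
  47 | 00100101001111101010101 | 0 | 1
  48 | 01001010011111010101011 | 0 | 0
  49 | 10010100111110101010110 | 1 | 0
  50 | 00101001111101010101100 | 0 | 0
  51 | 01010011111010101011000 | 0 | 1
  52 | 10100111110101010110001 | 1 | 0
  53 | 01001111101010101100010 | 0 | 0
  54 | 10011111010101011000100 | 1 | 1
  55 | 00111110101010110001001 | 0 | 0
  56 | 01111101010101100010010 | 0 | 1
  57 | 11111010101011000100101 | 1 | 1
  58 | 11110101010110001001011 | 1 | 1
  59 | 11101010101100010010111 | 1 | 0
  60 | 11010101011000100101110 | 1 | 1
  61 | 10101010110001001011101 | 1 | 0
  62 | 01010101100010010111010 | 0 | 1
  63 | 10101011000100101110101 | 1 | 0
  64 | 01010110001001011101010 | 0 | 0
  65 | 10101100010010111010100 | 1 | 0
  66 | 01011000100101110101000 | 0 | 0
  67 | 10110001001011101010000 | 1 | 0
  68 | 01100010010111010100000 | 0 | 0
  69 | 11000100101110101000000 | 1 | 1
  70 | 10001001011101010000001 | 1 | 1
  71 | 00010010111010100000011 | 0 | 0
  72 | 00100101110101000000110 | 0 | 0
  73 | 01001011101010000001100 | 0 | 0
  74 | 10010111010100000011000 | 1 | 0
  75 | 00101110101000000110000 | 0 | 1
  76 | 01011101010000001100001 | 0 | 0
  77 | 10111010100000011000010 | 1 | 1
  78 | 01110101000000110000101 | 0 | 0
  79 | 11101010000001100001010 | 1 | 1
  80 | 11010100000011000010101 | 1 | 0
  81 | 10101000000110000101010 | 1 | 1
  82 | 01010000001100001010101 | 0 | 1
  83 | 10100000011000010101011 | 1 | 1
  84 | 01000000110000101010111 | 0 | 1
  85 | 10000001100001010101111 | 1 | 1
  86 | 00000011000010101011111 | 0 | 1
  87 | 00000110000101010111111 | 0 | 1
  88 | 00001100001010101111111 | 0 | 1
  89 | 00011000010101011111111 | 0 | 1
  90 | 00110000101010111111111 | 0 | 1
  91 | 01100001010101111111111 | 0 | 1
  92 | 11000010101011111111111 | 1 | 0
  93 | 10000101010111111111110 | 1 | 0
  94 | 00001010101111111111100 | 0 | 1
  95 | 00010101011111111111001 | 0 | 1
  96 | 00101010111111111110011 | 0 | 1
  97 | 01010101111111111100111 | 0 | 0
  98 | 10101011111111111001110 | 1 | 1
  99 | 01010111111111110011101 | 0 | 1
 100 | 10101111111111100111011 | 1 | 0
 101 | 01011111111111001110110 | 0 | 1
 102 | 10111111111110011101101 | 1 | 1

1110011101111011111100100101110000010111010111100100101001111101010101100010010111010100000011000010101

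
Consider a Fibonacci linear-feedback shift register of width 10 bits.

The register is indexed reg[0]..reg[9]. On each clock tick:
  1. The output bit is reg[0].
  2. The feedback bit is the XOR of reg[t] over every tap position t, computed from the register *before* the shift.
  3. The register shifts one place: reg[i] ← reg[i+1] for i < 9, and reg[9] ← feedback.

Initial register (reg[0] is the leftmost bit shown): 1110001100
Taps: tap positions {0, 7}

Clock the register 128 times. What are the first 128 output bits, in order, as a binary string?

11100011000110111011000011110010011100101100010000110111111100111000110101001010000100001001011011111010111000101110010000111110

step | reg (before) | out | fb
   0 | 1110001100 | 1 | 0
   1 | 1100011000 | 1 | 1
   2 | 1000110001 | 1 | 1
   3 | 0001100011 | 0 | 0
   4 | 0011000110 | 0 | 1
   5 | 0110001101 | 0 | 1
   6 | 1100011011 | 1 | 1
   7 | 1000110111 | 1 | 0
   8 | 0001101110 | 0 | 1
   9 | 0011011101 | 0 | 1
  10 | 0110111011 | 0 | 0
  11 | 1101110110 | 1 | 0
  12 | 1011101100 | 1 | 0
  13 | 0111011000 | 0 | 0
  14 | 1110110000 | 1 | 1
  15 | 1101100001 | 1 | 1
  16 | 1011000011 | 1 | 1
  17 | 0110000111 | 0 | 1
  18 | 1100001111 | 1 | 0
  19 | 1000011110 | 1 | 0
  20 | 0000111100 | 0 | 1
  21 | 0001111001 | 0 | 0
  22 | 0011110010 | 0 | 0
  23 | 0111100100 | 0 | 1
  24 | 1111001001 | 1 | 1
  25 | 1110010011 | 1 | 1
  26 | 1100100111 | 1 | 0
  27 | 1001001110 | 1 | 0
  28 | 0010011100 | 0 | 1
  29 | 0100111001 | 0 | 0
  30 | 1001110010 | 1 | 1
  31 | 0011100101 | 0 | 1
  32 | 0111001011 | 0 | 0
  33 | 1110010110 | 1 | 0
  34 | 1100101100 | 1 | 0
  35 | 1001011000 | 1 | 1
  36 | 0010110001 | 0 | 0
  37 | 0101100010 | 0 | 0
  38 | 1011000100 | 1 | 0
  39 | 0110001000 | 0 | 0
  40 | 1100010000 | 1 | 1
  41 | 1000100001 | 1 | 1
  42 | 0001000011 | 0 | 0
  43 | 0010000110 | 0 | 1
  44 | 0100001101 | 0 | 1
  45 | 1000011011 | 1 | 1
  46 | 0000110111 | 0 | 1
  47 | 0001101111 | 0 | 1
  48 | 0011011111 | 0 | 1
  49 | 0110111111 | 0 | 1
  50 | 1101111111 | 1 | 0
  51 | 1011111110 | 1 | 0
  52 | 0111111100 | 0 | 1
  53 | 1111111001 | 1 | 1
  54 | 1111110011 | 1 | 1
  55 | 1111100111 | 1 | 0
  56 | 1111001110 | 1 | 0
  57 | 1110011100 | 1 | 0
  58 | 1100111000 | 1 | 1
  59 | 1001110001 | 1 | 1
  60 | 0011100011 | 0 | 0
  61 | 0111000110 | 0 | 1
  62 | 1110001101 | 1 | 0
  63 | 1100011010 | 1 | 1
  64 | 1000110101 | 1 | 0
  65 | 0001101010 | 0 | 0
  66 | 0011010100 | 0 | 1
  67 | 0110101001 | 0 | 0
  68 | 1101010010 | 1 | 1
  69 | 1010100101 | 1 | 0
  70 | 0101001010 | 0 | 0
  71 | 1010010100 | 1 | 0
  72 | 0100101000 | 0 | 0
  73 | 1001010000 | 1 | 1
  74 | 0010100001 | 0 | 0
  75 | 0101000010 | 0 | 0
  76 | 1010000100 | 1 | 0
  77 | 0100001000 | 0 | 0
  78 | 1000010000 | 1 | 1
  79 | 0000100001 | 0 | 0
  80 | 0001000010 | 0 | 0
  81 | 0010000100 | 0 | 1
  82 | 0100001001 | 0 | 0
  83 | 1000010010 | 1 | 1
  84 | 0000100101 | 0 | 1
  85 | 0001001011 | 0 | 0
  86 | 0010010110 | 0 | 1
  87 | 0100101101 | 0 | 1
  88 | 1001011011 | 1 | 1
  89 | 0010110111 | 0 | 1
  90 | 0101101111 | 0 | 1
  91 | 1011011111 | 1 | 0
  92 | 0110111110 | 0 | 1
  93 | 1101111101 | 1 | 0
  94 | 1011111010 | 1 | 1
  95 | 0111110101 | 0 | 1
  96 | 1111101011 | 1 | 1
  97 | 1111010111 | 1 | 0
  98 | 1110101110 | 1 | 0
  99 | 1101011100 | 1 | 0
 100 | 1010111000 | 1 | 1
 101 | 0101110001 | 0 | 0
 102 | 1011100010 | 1 | 1
 103 | 0111000101 | 0 | 1
 104 | 1110001011 | 1 | 1
 105 | 1100010111 | 1 | 0
 106 | 1000101110 | 1 | 0
 107 | 0001011100 | 0 | 1
 108 | 0010111001 | 0 | 0
 109 | 0101110010 | 0 | 0
 110 | 1011100100 | 1 | 0
 111 | 0111001000 | 0 | 0
 112 | 1110010000 | 1 | 1
 113 | 1100100001 | 1 | 1
 114 | 1001000011 | 1 | 1
 115 | 0010000111 | 0 | 1
 116 | 0100001111 | 0 | 1
 117 | 1000011111 | 1 | 0
 118 | 0000111110 | 0 | 1
 119 | 0001111101 | 0 | 1
 120 | 0011111011 | 0 | 0
 121 | 0111110110 | 0 | 1
 122 | 1111101101 | 1 | 0
 123 | 1111011010 | 1 | 1
 124 | 1110110101 | 1 | 0
 125 | 1101101010 | 1 | 1
 126 | 1011010101 | 1 | 0
 127 | 0110101010 | 0 | 0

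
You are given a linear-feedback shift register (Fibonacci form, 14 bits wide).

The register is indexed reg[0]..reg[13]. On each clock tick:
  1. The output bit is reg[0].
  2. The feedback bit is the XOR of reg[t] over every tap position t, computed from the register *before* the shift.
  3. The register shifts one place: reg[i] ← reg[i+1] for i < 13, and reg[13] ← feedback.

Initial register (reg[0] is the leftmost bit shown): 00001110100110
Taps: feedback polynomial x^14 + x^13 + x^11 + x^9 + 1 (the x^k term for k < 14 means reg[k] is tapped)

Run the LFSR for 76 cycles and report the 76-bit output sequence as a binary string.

tick  register→output (feedback)
  0  00001110100110→0 (1)
  1  00011101001101→0 (0)
  2  00111010011010→0 (1)
  3  01110100110101→0 (1)
  4  11101001101011→1 (0)
  5  11010011010110→1 (1)
  6  10100110101101→1 (1)
  7  01001101011011→0 (0)
  8  10011010110110→1 (1)
  9  00110101101101→0 (0)
 10  01101011011010→0 (1)
 11  11010110110101→1 (0)
 12  10101101101010→1 (1)
 13  01011011010101→0 (1)
 14  10110110101011→1 (0)
 15  01101101010110→0 (0)
 16  11011010101100→1 (0)
 17  10110101011000→1 (0)
 18  01101010110000→0 (1)
 19  11010101100001→1 (0)
 20  10101011000010→1 (1)
 21  01010110000101→0 (0)
 22  10101100001010→1 (1)
 23  01011000010101→0 (1)
 24  10110000101011→1 (0)
 25  01100001010110→0 (0)
 26  11000010101100→1 (0)
 27  10000101011000→1 (0)
 28  00001010110000→0 (1)
 29  00010101100001→0 (1)
 30  00101011000011→0 (1)
 31  01010110000111→0 (0)
 32  10101100001110→1 (0)
 33  01011000011100→0 (0)
 34  10110000111000→1 (0)
 35  01100001110000→0 (1)
 36  11000011100001→1 (0)
 37  10000111000010→1 (1)
 38  00001110000101→0 (0)
 39  00011100001010→0 (0)
 40  00111000010100→0 (0)
 41  01110000101000→0 (0)
 42  11100001010000→1 (0)
 43  11000010100000→1 (1)
 44  10000101000001→1 (0)
 45  00001010000010→0 (0)
 46  00010100000100→0 (1)
 47  00101000001001→0 (1)
 48  01010000010011→0 (0)
 49  10100000100110→1 (0)
 50  01000001001100→0 (1)
 51  10000010011001→1 (1)
 52  00000100110011→0 (0)
 53  00001001100110→0 (1)
 54  00010011001101→0 (0)
 55  00100110011010→0 (1)
 56  01001100110101→0 (1)
 57  10011001101011→1 (0)
 58  00110011010110→0 (0)
 59  01100110101100→0 (1)
 60  11001101011001→1 (1)
 61  10011010110011→1 (1)
 62  00110101100111→0 (0)
 63  01101011001110→0 (1)
 64  11010110011101→1 (0)
 65  10101100111010→1 (0)
 66  01011001110100→0 (0)
 67  10110011101000→1 (1)
 68  01100111010001→0 (0)
 69  11001110100010→1 (1)
 70  10011101000101→1 (1)
 71  00111010001011→0 (1)
 72  01110100010111→0 (1)
 73  11101000101111→1 (1)
 74  11010001011111→1 (0)
 75  10100010111110→1 (1)

0000111010011010110110101011000010101100001110000101000001001100110101100111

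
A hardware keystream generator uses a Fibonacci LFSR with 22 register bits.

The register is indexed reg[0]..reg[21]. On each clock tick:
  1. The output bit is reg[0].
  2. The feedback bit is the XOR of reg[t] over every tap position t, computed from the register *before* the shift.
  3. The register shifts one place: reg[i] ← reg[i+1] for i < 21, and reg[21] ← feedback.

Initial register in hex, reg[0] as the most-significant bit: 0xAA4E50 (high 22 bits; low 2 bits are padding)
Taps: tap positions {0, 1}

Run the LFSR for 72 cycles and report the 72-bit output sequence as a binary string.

tick  register→output (feedback)
  0  1010101001001110010100→1 (1)
  1  0101010010011100101001→0 (1)
  2  1010100100111001010011→1 (1)
  3  0101001001110010100111→0 (1)
  4  1010010011100101001111→1 (1)
  5  0100100111001010011111→0 (1)
  6  1001001110010100111111→1 (1)
  7  0010011100101001111111→0 (0)
  8  0100111001010011111110→0 (1)
  9  1001110010100111111101→1 (1)
 10  0011100101001111111011→0 (0)
 11  0111001010011111110110→0 (1)
 12  1110010100111111101101→1 (0)
 13  1100101001111111011010→1 (0)
 14  1001010011111110110100→1 (1)
 15  0010100111111101101001→0 (0)
 16  0101001111111011010010→0 (1)
 17  1010011111110110100101→1 (1)
 18  0100111111101101001011→0 (1)
 19  1001111111011010010111→1 (1)
 20  0011111110110100101111→0 (0)
 21  0111111101101001011110→0 (1)
 22  1111111011010010111101→1 (0)
 23  1111110110100101111010→1 (0)
 24  1111101101001011110100→1 (0)
 25  1111011010010111101000→1 (0)
 26  1110110100101111010000→1 (0)
 27  1101101001011110100000→1 (0)
 28  1011010010111101000000→1 (1)
 29  0110100101111010000001→0 (1)
 30  1101001011110100000011→1 (0)
 31  1010010111101000000110→1 (1)
 32  0100101111010000001101→0 (1)
 33  1001011110100000011011→1 (1)
 34  0010111101000000110111→0 (0)
 35  0101111010000001101110→0 (1)
 36  1011110100000011011101→1 (1)
 37  0111101000000110111011→0 (1)
 38  1111010000001101110111→1 (0)
 39  1110100000011011101110→1 (0)
 40  1101000000110111011100→1 (0)
 41  1010000001101110111000→1 (1)
 42  0100000011011101110001→0 (1)
 43  1000000110111011100011→1 (1)
 44  0000001101110111000111→0 (0)
 45  0000011011101110001110→0 (0)
 46  0000110111011100011100→0 (0)
 47  0001101110111000111000→0 (0)
 48  0011011101110001110000→0 (0)
 49  0110111011100011100000→0 (1)
 50  1101110111000111000001→1 (0)
 51  1011101110001110000010→1 (1)
 52  0111011100011100000101→0 (1)
 53  1110111000111000001011→1 (0)
 54  1101110001110000010110→1 (0)
 55  1011100011100000101100→1 (1)
 56  0111000111000001011001→0 (1)
 57  1110001110000010110011→1 (0)
 58  1100011100000101100110→1 (0)
 59  1000111000001011001100→1 (1)
 60  0001110000010110011001→0 (0)
 61  0011100000101100110010→0 (0)
 62  0111000001011001100100→0 (1)
 63  1110000010110011001001→1 (0)
 64  1100000101100110010010→1 (0)
 65  1000001011001100100100→1 (1)
 66  0000010110011001001001→0 (0)
 67  0000101100110010010010→0 (0)
 68  0001011001100100100100→0 (0)
 69  0010110011001001001000→0 (0)
 70  0101100110010010010000→0 (1)
 71  1011001100100100100001→1 (1)

101010100100111001010011111110110100101111010000001101110111000111000001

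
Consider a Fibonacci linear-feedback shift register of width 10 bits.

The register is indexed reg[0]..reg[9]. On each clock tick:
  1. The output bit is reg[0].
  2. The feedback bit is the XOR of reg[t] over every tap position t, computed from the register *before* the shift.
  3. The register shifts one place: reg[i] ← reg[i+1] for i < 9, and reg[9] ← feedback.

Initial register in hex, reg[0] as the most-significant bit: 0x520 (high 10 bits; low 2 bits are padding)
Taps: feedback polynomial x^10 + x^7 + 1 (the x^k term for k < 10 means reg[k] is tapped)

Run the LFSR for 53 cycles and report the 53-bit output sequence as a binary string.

01010010000101100100110000010001001000000100000000010

step | reg (before) | out | fb
   0 | 0101001000 | 0 | 0
   1 | 1010010000 | 1 | 1
   2 | 0100100001 | 0 | 0
   3 | 1001000010 | 1 | 1
   4 | 0010000101 | 0 | 1
   5 | 0100001011 | 0 | 0
   6 | 1000010110 | 1 | 0
   7 | 0000101100 | 0 | 1
   8 | 0001011001 | 0 | 0
   9 | 0010110010 | 0 | 0
  10 | 0101100100 | 0 | 1
  11 | 1011001001 | 1 | 1
  12 | 0110010011 | 0 | 0
  13 | 1100100110 | 1 | 0
  14 | 1001001100 | 1 | 0
  15 | 0010011000 | 0 | 0
  16 | 0100110000 | 0 | 0
  17 | 1001100000 | 1 | 1
  18 | 0011000001 | 0 | 0
  19 | 0110000010 | 0 | 0
  20 | 1100000100 | 1 | 0
  21 | 1000001000 | 1 | 1
  22 | 0000010001 | 0 | 0
  23 | 0000100010 | 0 | 0
  24 | 0001000100 | 0 | 1
  25 | 0010001001 | 0 | 0
  26 | 0100010010 | 0 | 0
  27 | 1000100100 | 1 | 0
  28 | 0001001000 | 0 | 0
  29 | 0010010000 | 0 | 0
  30 | 0100100000 | 0 | 0
  31 | 1001000000 | 1 | 1
  32 | 0010000001 | 0 | 0
  33 | 0100000010 | 0 | 0
  34 | 1000000100 | 1 | 0
  35 | 0000001000 | 0 | 0
  36 | 0000010000 | 0 | 0
  37 | 0000100000 | 0 | 0
  38 | 0001000000 | 0 | 0
  39 | 0010000000 | 0 | 0
  40 | 0100000000 | 0 | 0
  41 | 1000000000 | 1 | 1
  42 | 0000000001 | 0 | 0
  43 | 0000000010 | 0 | 0
  44 | 0000000100 | 0 | 1
  45 | 0000001001 | 0 | 0
  46 | 0000010010 | 0 | 0
  47 | 0000100100 | 0 | 1
  48 | 0001001001 | 0 | 0
  49 | 0010010010 | 0 | 0
  50 | 0100100100 | 0 | 1
  51 | 1001001001 | 1 | 1
  52 | 0010010011 | 0 | 0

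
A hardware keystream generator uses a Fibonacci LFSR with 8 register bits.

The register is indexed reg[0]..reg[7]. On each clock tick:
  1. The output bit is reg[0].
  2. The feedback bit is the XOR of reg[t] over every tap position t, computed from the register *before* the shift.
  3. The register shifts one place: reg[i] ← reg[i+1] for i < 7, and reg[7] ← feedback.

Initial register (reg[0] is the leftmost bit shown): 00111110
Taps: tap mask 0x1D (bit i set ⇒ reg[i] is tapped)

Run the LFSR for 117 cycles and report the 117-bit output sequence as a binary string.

step | reg (before) | out | fb
   0 | 00111110 | 0 | 1
   1 | 01111101 | 0 | 1
   2 | 11111011 | 1 | 0
   3 | 11110110 | 1 | 1
   4 | 11101101 | 1 | 1
   5 | 11011011 | 1 | 1
   6 | 10110111 | 1 | 1
   7 | 01101111 | 0 | 0
   8 | 11011110 | 1 | 1
   9 | 10111101 | 1 | 0
  10 | 01111010 | 0 | 1
  11 | 11110101 | 1 | 1
  12 | 11101011 | 1 | 1
  13 | 11010111 | 1 | 0
  14 | 10101110 | 1 | 1
  15 | 01011101 | 0 | 0
  16 | 10111010 | 1 | 0
  17 | 01110100 | 0 | 0
  18 | 11101000 | 1 | 1
  19 | 11010001 | 1 | 0
  20 | 10100010 | 1 | 0
  21 | 01000100 | 0 | 0
  22 | 10001000 | 1 | 0
  23 | 00010000 | 0 | 1
  24 | 00100001 | 0 | 1
  25 | 01000011 | 0 | 0
  26 | 10000110 | 1 | 1
  27 | 00001101 | 0 | 1
  28 | 00011011 | 0 | 0
  29 | 00110110 | 0 | 0
  30 | 01101100 | 0 | 0
  31 | 11011000 | 1 | 1
  32 | 10110001 | 1 | 1
  33 | 01100011 | 0 | 1
  34 | 11000111 | 1 | 1
  35 | 10001111 | 1 | 0
  36 | 00011110 | 0 | 0
  37 | 00111100 | 0 | 1
  38 | 01111001 | 0 | 1
  39 | 11110011 | 1 | 1
  40 | 11100111 | 1 | 0
  41 | 11001110 | 1 | 0
  42 | 10011100 | 1 | 1
  43 | 00111001 | 0 | 1
  44 | 01110011 | 0 | 0
  45 | 11100110 | 1 | 0
  46 | 11001100 | 1 | 0
  47 | 10011000 | 1 | 1
  48 | 00110001 | 0 | 0
  49 | 01100010 | 0 | 1
  50 | 11000101 | 1 | 1
  51 | 10001011 | 1 | 0
  52 | 00010110 | 0 | 1
  53 | 00101101 | 0 | 0
  54 | 01011010 | 0 | 0
  55 | 10110100 | 1 | 1
  56 | 01101001 | 0 | 0
  57 | 11010010 | 1 | 0
  58 | 10100100 | 1 | 0
  59 | 01001000 | 0 | 1
  60 | 10010001 | 1 | 0
  61 | 00100010 | 0 | 1
  62 | 01000101 | 0 | 0
  63 | 10001010 | 1 | 0
  64 | 00010100 | 0 | 1
  65 | 00101001 | 0 | 0
  66 | 01010010 | 0 | 1
  67 | 10100101 | 1 | 0
  68 | 01001010 | 0 | 1
  69 | 10010101 | 1 | 0
  70 | 00101010 | 0 | 0
  71 | 01010100 | 0 | 1
  72 | 10101001 | 1 | 1
  73 | 01010011 | 0 | 1
  74 | 10100111 | 1 | 0
  75 | 01001110 | 0 | 1
  76 | 10011101 | 1 | 1
  77 | 00111011 | 0 | 1
  78 | 01110111 | 0 | 0
  79 | 11101110 | 1 | 1
  80 | 11011101 | 1 | 1
  81 | 10111011 | 1 | 0
  82 | 01110110 | 0 | 0
  83 | 11101100 | 1 | 1
  84 | 11011001 | 1 | 1
  85 | 10110011 | 1 | 1
  86 | 01100111 | 0 | 1
  87 | 11001111 | 1 | 0
  88 | 10011110 | 1 | 1
  89 | 00111101 | 0 | 1
  90 | 01111011 | 0 | 1
  91 | 11110111 | 1 | 1
  92 | 11101111 | 1 | 1
  93 | 11011111 | 1 | 1
  94 | 10111111 | 1 | 0
  95 | 01111110 | 0 | 1
  96 | 11111101 | 1 | 0
  97 | 11111010 | 1 | 0
  98 | 11110100 | 1 | 1
  99 | 11101001 | 1 | 1
 100 | 11010011 | 1 | 0
 101 | 10100110 | 1 | 0
 102 | 01001100 | 0 | 1
 103 | 10011001 | 1 | 1
 104 | 00110011 | 0 | 0
 105 | 01100110 | 0 | 1
 106 | 11001101 | 1 | 0
 107 | 10011010 | 1 | 1
 108 | 00110101 | 0 | 0
 109 | 01101010 | 0 | 0
 110 | 11010100 | 1 | 0
 111 | 10101000 | 1 | 1
 112 | 01010001 | 0 | 1
 113 | 10100011 | 1 | 0
 114 | 01000110 | 0 | 0
 115 | 10001100 | 1 | 0
 116 | 00011000 | 0 | 0

001111101101111010111010001000011011000111100111001100010110100100010100101010011101110110011110111111010011001101010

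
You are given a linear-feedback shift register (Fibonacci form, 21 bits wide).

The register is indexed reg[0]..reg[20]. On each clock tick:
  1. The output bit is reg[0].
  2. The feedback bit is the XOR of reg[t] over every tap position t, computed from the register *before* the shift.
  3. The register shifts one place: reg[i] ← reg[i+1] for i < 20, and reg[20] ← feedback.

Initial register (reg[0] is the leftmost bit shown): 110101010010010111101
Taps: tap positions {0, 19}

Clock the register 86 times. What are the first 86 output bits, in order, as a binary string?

k : reg_k → out_k, fb_k
0: 110101010010010111101 → 1, fb=1
1: 101010100100101111011 → 1, fb=0
2: 010101001001011110110 → 0, fb=1
3: 101010010010111101101 → 1, fb=1
4: 010100100101111011011 → 0, fb=1
5: 101001001011110110111 → 1, fb=0
6: 010010010111101101110 → 0, fb=1
7: 100100101111011011101 → 1, fb=1
8: 001001011110110111011 → 0, fb=1
9: 010010111101101110111 → 0, fb=1
10: 100101111011011101111 → 1, fb=0
11: 001011110110111011110 → 0, fb=1
12: 010111101101110111101 → 0, fb=0
13: 101111011011101111010 → 1, fb=0
14: 011110110111011110100 → 0, fb=0
15: 111101101110111101000 → 1, fb=1
16: 111011011101111010001 → 1, fb=1
17: 110110111011110100011 → 1, fb=0
18: 101101110111101000110 → 1, fb=0
19: 011011101111010001100 → 0, fb=0
20: 110111011110100011000 → 1, fb=1
21: 101110111101000110001 → 1, fb=1
22: 011101111010001100011 → 0, fb=1
23: 111011110100011000111 → 1, fb=0
24: 110111101000110001110 → 1, fb=0
25: 101111010001100011100 → 1, fb=1
26: 011110100011000111001 → 0, fb=0
27: 111101000110001110010 → 1, fb=0
28: 111010001100011100100 → 1, fb=1
29: 110100011000111001001 → 1, fb=1
30: 101000110001110010011 → 1, fb=0
31: 010001100011100100110 → 0, fb=1
32: 100011000111001001101 → 1, fb=1
33: 000110001110010011011 → 0, fb=1
34: 001100011100100110111 → 0, fb=1
35: 011000111001001101111 → 0, fb=1
36: 110001110010011011111 → 1, fb=0
37: 100011100100110111110 → 1, fb=0
38: 000111001001101111100 → 0, fb=0
39: 001110010011011111000 → 0, fb=0
40: 011100100110111110000 → 0, fb=0
41: 111001001101111100000 → 1, fb=1
42: 110010011011111000001 → 1, fb=1
43: 100100110111110000011 → 1, fb=0
44: 001001101111100000110 → 0, fb=1
45: 010011011111000001101 → 0, fb=0
46: 100110111110000011010 → 1, fb=0
47: 001101111100000110100 → 0, fb=0
48: 011011111000001101000 → 0, fb=0
49: 110111110000011010000 → 1, fb=1
50: 101111100000110100001 → 1, fb=1
51: 011111000001101000011 → 0, fb=1
52: 111110000011010000111 → 1, fb=0
53: 111100000110100001110 → 1, fb=0
54: 111000001101000011100 → 1, fb=1
55: 110000011010000111001 → 1, fb=1
56: 100000110100001110011 → 1, fb=0
57: 000001101000011100110 → 0, fb=1
58: 000011010000111001101 → 0, fb=0
59: 000110100001110011010 → 0, fb=1
60: 001101000011100110101 → 0, fb=0
61: 011010000111001101010 → 0, fb=1
62: 110100001110011010101 → 1, fb=1
63: 101000011100110101011 → 1, fb=0
64: 010000111001101010110 → 0, fb=1
65: 100001110011010101101 → 1, fb=1
66: 000011100110101011011 → 0, fb=1
67: 000111001101010110111 → 0, fb=1
68: 001110011010101101111 → 0, fb=1
69: 011100110101011011111 → 0, fb=1
70: 111001101010110111111 → 1, fb=0
71: 110011010101101111110 → 1, fb=0
72: 100110101011011111100 → 1, fb=1
73: 001101010110111111001 → 0, fb=0
74: 011010101101111110010 → 0, fb=1
75: 110101011011111100101 → 1, fb=1
76: 101010110111111001011 → 1, fb=0
77: 010101101111110010110 → 0, fb=1
78: 101011011111100101101 → 1, fb=1
79: 010110111111001011011 → 0, fb=1
80: 101101111110010110111 → 1, fb=0
81: 011011111100101101110 → 0, fb=1
82: 110111111001011011101 → 1, fb=1
83: 101111110010110111011 → 1, fb=0
84: 011111100101101110110 → 0, fb=1
85: 111111001011011101101 → 1, fb=1

11010101001001011110110111011110100011000111001001101111100000110100001110011010101101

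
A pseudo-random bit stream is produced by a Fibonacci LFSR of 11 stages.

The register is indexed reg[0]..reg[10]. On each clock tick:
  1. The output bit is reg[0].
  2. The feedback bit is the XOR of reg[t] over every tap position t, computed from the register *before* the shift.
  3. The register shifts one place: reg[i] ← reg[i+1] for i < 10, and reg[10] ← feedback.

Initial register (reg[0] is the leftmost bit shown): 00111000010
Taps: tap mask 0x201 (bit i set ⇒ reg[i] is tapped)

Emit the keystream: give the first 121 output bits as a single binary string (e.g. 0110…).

k : reg_k → out_k, fb_k
0: 00111000010 → 0, fb=1
1: 01110000101 → 0, fb=0
2: 11100001010 → 1, fb=0
3: 11000010100 → 1, fb=1
4: 10000101001 → 1, fb=1
5: 00001010011 → 0, fb=1
6: 00010100111 → 0, fb=1
7: 00101001111 → 0, fb=1
8: 01010011111 → 0, fb=1
9: 10100111111 → 1, fb=0
10: 01001111110 → 0, fb=1
11: 10011111101 → 1, fb=1
12: 00111111011 → 0, fb=1
13: 01111110111 → 0, fb=1
14: 11111101111 → 1, fb=0
15: 11111011110 → 1, fb=0
16: 11110111100 → 1, fb=1
17: 11101111001 → 1, fb=1
18: 11011110011 → 1, fb=0
19: 10111100110 → 1, fb=0
20: 01111001100 → 0, fb=0
21: 11110011000 → 1, fb=1
22: 11100110001 → 1, fb=1
23: 11001100011 → 1, fb=0
24: 10011000110 → 1, fb=0
25: 00110001100 → 0, fb=0
26: 01100011000 → 0, fb=0
27: 11000110000 → 1, fb=1
28: 10001100001 → 1, fb=1
29: 00011000011 → 0, fb=1
30: 00110000111 → 0, fb=1
31: 01100001111 → 0, fb=1
32: 11000011111 → 1, fb=0
33: 10000111110 → 1, fb=0
34: 00001111100 → 0, fb=0
35: 00011111000 → 0, fb=0
36: 00111110000 → 0, fb=0
37: 01111100000 → 0, fb=0
38: 11111000000 → 1, fb=1
39: 11110000001 → 1, fb=1
40: 11100000011 → 1, fb=0
41: 11000000110 → 1, fb=0
42: 10000001100 → 1, fb=1
43: 00000011001 → 0, fb=0
44: 00000110010 → 0, fb=1
45: 00001100101 → 0, fb=0
46: 00011001010 → 0, fb=1
47: 00110010101 → 0, fb=0
48: 01100101010 → 0, fb=1
49: 11001010101 → 1, fb=1
50: 10010101011 → 1, fb=0
51: 00101010110 → 0, fb=1
52: 01010101101 → 0, fb=0
53: 10101011010 → 1, fb=0
54: 01010110100 → 0, fb=0
55: 10101101000 → 1, fb=1
56: 01011010001 → 0, fb=0
57: 10110100010 → 1, fb=0
58: 01101000100 → 0, fb=0
59: 11010001000 → 1, fb=1
60: 10100010001 → 1, fb=1
61: 01000100011 → 0, fb=1
62: 10001000111 → 1, fb=0
63: 00010001110 → 0, fb=1
64: 00100011101 → 0, fb=0
65: 01000111010 → 0, fb=1
66: 10001110101 → 1, fb=1
67: 00011101011 → 0, fb=1
68: 00111010111 → 0, fb=1
69: 01110101111 → 0, fb=1
70: 11101011111 → 1, fb=0
71: 11010111110 → 1, fb=0
72: 10101111100 → 1, fb=1
73: 01011111001 → 0, fb=0
74: 10111110010 → 1, fb=0
75: 01111100100 → 0, fb=0
76: 11111001000 → 1, fb=1
77: 11110010001 → 1, fb=1
78: 11100100011 → 1, fb=0
79: 11001000110 → 1, fb=0
80: 10010001100 → 1, fb=1
81: 00100011001 → 0, fb=0
82: 01000110010 → 0, fb=1
83: 10001100101 → 1, fb=1
84: 00011001011 → 0, fb=1
85: 00110010111 → 0, fb=1
86: 01100101111 → 0, fb=1
87: 11001011111 → 1, fb=0
88: 10010111110 → 1, fb=0
89: 00101111100 → 0, fb=0
90: 01011111000 → 0, fb=0
91: 10111110000 → 1, fb=1
92: 01111100001 → 0, fb=0
93: 11111000010 → 1, fb=0
94: 11110000100 → 1, fb=1
95: 11100001001 → 1, fb=1
96: 11000010011 → 1, fb=0
97: 10000100110 → 1, fb=0
98: 00001001100 → 0, fb=0
99: 00010011000 → 0, fb=0
100: 00100110000 → 0, fb=0
101: 01001100000 → 0, fb=0
102: 10011000000 → 1, fb=1
103: 00110000001 → 0, fb=0
104: 01100000010 → 0, fb=1
105: 11000000101 → 1, fb=1
106: 10000001011 → 1, fb=0
107: 00000010110 → 0, fb=1
108: 00000101101 → 0, fb=0
109: 00001011010 → 0, fb=1
110: 00010110101 → 0, fb=0
111: 00101101010 → 0, fb=1
112: 01011010101 → 0, fb=0
113: 10110101010 → 1, fb=0
114: 01101010100 → 0, fb=0
115: 11010101000 → 1, fb=1
116: 10101010001 → 1, fb=1
117: 01010100011 → 0, fb=1
118: 10101000111 → 1, fb=0
119: 01010001110 → 0, fb=1
120: 10100011101 → 1, fb=1

0011100001010011111101111001100011000011111000000110010101011010001000111010111110010001100101111100001001100000010110101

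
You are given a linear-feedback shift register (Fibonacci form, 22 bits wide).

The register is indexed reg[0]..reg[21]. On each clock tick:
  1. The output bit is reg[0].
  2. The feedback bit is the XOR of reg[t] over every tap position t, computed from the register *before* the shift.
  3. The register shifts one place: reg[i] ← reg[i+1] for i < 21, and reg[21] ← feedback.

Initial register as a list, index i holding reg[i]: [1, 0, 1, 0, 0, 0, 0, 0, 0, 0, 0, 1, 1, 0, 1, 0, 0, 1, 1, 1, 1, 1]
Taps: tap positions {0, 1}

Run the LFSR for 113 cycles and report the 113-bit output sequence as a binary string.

10100000000110100111111110000000101110100000001000000111001110000001100000100101001000001010000110111101100001111

tick  register→output (feedback)
  0  1010000000011010011111→1 (1)
  1  0100000000110100111111→0 (1)
  2  1000000001101001111111→1 (1)
  3  0000000011010011111111→0 (0)
  4  0000000110100111111110→0 (0)
  5  0000001101001111111100→0 (0)
  6  0000011010011111111000→0 (0)
  7  0000110100111111110000→0 (0)
  8  0001101001111111100000→0 (0)
  9  0011010011111111000000→0 (0)
 10  0110100111111110000000→0 (1)
 11  1101001111111100000001→1 (0)
 12  1010011111111000000010→1 (1)
 13  0100111111110000000101→0 (1)
 14  1001111111100000001011→1 (1)
 15  0011111111000000010111→0 (0)
 16  0111111110000000101110→0 (1)
 17  1111111100000001011101→1 (0)
 18  1111111000000010111010→1 (0)
 19  1111110000000101110100→1 (0)
 20  1111100000001011101000→1 (0)
 21  1111000000010111010000→1 (0)
 22  1110000000101110100000→1 (0)
 23  1100000001011101000000→1 (0)
 24  1000000010111010000000→1 (1)
 25  0000000101110100000001→0 (0)
 26  0000001011101000000010→0 (0)
 27  0000010111010000000100→0 (0)
 28  0000101110100000001000→0 (0)
 29  0001011101000000010000→0 (0)
 30  0010111010000000100000→0 (0)
 31  0101110100000001000000→0 (1)
 32  1011101000000010000001→1 (1)
 33  0111010000000100000011→0 (1)
 34  1110100000001000000111→1 (0)
 35  1101000000010000001110→1 (0)
 36  1010000000100000011100→1 (1)
 37  0100000001000000111001→0 (1)
 38  1000000010000001110011→1 (1)
 39  0000000100000011100111→0 (0)
 40  0000001000000111001110→0 (0)
 41  0000010000001110011100→0 (0)
 42  0000100000011100111000→0 (0)
 43  0001000000111001110000→0 (0)
 44  0010000001110011100000→0 (0)
 45  0100000011100111000000→0 (1)
 46  1000000111001110000001→1 (1)
 47  0000001110011100000011→0 (0)
 48  0000011100111000000110→0 (0)
 49  0000111001110000001100→0 (0)
 50  0001110011100000011000→0 (0)
 51  0011100111000000110000→0 (0)
 52  0111001110000001100000→0 (1)
 53  1110011100000011000001→1 (0)
 54  1100111000000110000010→1 (0)
 55  1001110000001100000100→1 (1)
 56  0011100000011000001001→0 (0)
 57  0111000000110000010010→0 (1)
 58  1110000001100000100101→1 (0)
 59  1100000011000001001010→1 (0)
 60  1000000110000010010100→1 (1)
 61  0000001100000100101001→0 (0)
 62  0000011000001001010010→0 (0)
 63  0000110000010010100100→0 (0)
 64  0001100000100101001000→0 (0)
 65  0011000001001010010000→0 (0)
 66  0110000010010100100000→0 (1)
 67  1100000100101001000001→1 (0)
 68  1000001001010010000010→1 (1)
 69  0000010010100100000101→0 (0)
 70  0000100101001000001010→0 (0)
 71  0001001010010000010100→0 (0)
 72  0010010100100000101000→0 (0)
 73  0100101001000001010000→0 (1)
 74  1001010010000010100001→1 (1)
 75  0010100100000101000011→0 (0)
 76  0101001000001010000110→0 (1)
 77  1010010000010100001101→1 (1)
 78  0100100000101000011011→0 (1)
 79  1001000001010000110111→1 (1)
 80  0010000010100001101111→0 (0)
 81  0100000101000011011110→0 (1)
 82  1000001010000110111101→1 (1)
 83  0000010100001101111011→0 (0)
 84  0000101000011011110110→0 (0)
 85  0001010000110111101100→0 (0)
 86  0010100001101111011000→0 (0)
 87  0101000011011110110000→0 (1)
 88  1010000110111101100001→1 (1)
 89  0100001101111011000011→0 (1)
 90  1000011011110110000111→1 (1)
 91  0000110111101100001111→0 (0)
 92  0001101111011000011110→0 (0)
 93  0011011110110000111100→0 (0)
 94  0110111101100001111000→0 (1)
 95  1101111011000011110001→1 (0)
 96  1011110110000111100010→1 (1)
 97  0111101100001111000101→0 (1)
 98  1111011000011110001011→1 (0)
 99  1110110000111100010110→1 (0)
100  1101100001111000101100→1 (0)
101  1011000011110001011000→1 (1)
102  0110000111100010110001→0 (1)
103  1100001111000101100011→1 (0)
104  1000011110001011000110→1 (1)
105  0000111100010110001101→0 (0)
106  0001111000101100011010→0 (0)
107  0011110001011000110100→0 (0)
108  0111100010110001101000→0 (1)
109  1111000101100011010001→1 (0)
110  1110001011000110100010→1 (0)
111  1100010110001101000100→1 (0)
112  1000101100011010001000→1 (1)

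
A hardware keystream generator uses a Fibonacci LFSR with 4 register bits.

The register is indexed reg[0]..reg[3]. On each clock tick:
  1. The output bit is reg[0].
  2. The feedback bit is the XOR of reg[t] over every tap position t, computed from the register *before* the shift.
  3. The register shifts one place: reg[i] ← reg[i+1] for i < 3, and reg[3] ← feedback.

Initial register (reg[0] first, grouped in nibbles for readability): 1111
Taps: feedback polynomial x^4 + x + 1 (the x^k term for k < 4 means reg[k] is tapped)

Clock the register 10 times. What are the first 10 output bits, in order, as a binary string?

1111000100

step | reg (before) | out | fb
   0 | 1111 | 1 | 0
   1 | 1110 | 1 | 0
   2 | 1100 | 1 | 0
   3 | 1000 | 1 | 1
   4 | 0001 | 0 | 0
   5 | 0010 | 0 | 0
   6 | 0100 | 0 | 1
   7 | 1001 | 1 | 1
   8 | 0011 | 0 | 0
   9 | 0110 | 0 | 1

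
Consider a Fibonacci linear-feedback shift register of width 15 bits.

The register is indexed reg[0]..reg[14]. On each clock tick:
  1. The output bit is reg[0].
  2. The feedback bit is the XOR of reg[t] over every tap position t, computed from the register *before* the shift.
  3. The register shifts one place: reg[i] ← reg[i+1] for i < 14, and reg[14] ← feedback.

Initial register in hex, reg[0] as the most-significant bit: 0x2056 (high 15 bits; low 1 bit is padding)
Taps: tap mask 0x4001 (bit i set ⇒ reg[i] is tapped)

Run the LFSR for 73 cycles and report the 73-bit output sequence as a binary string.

0010000001010111100000001100101000000001000110000000001111011111111110101

k : reg_k → out_k, fb_k
0: 001000000101011 → 0, fb=1
1: 010000001010111 → 0, fb=1
2: 100000010101111 → 1, fb=0
3: 000000101011110 → 0, fb=0
4: 000001010111100 → 0, fb=0
5: 000010101111000 → 0, fb=0
6: 000101011110000 → 0, fb=0
7: 001010111100000 → 0, fb=0
8: 010101111000000 → 0, fb=0
9: 101011110000000 → 1, fb=1
10: 010111100000001 → 0, fb=1
11: 101111000000011 → 1, fb=0
12: 011110000000110 → 0, fb=0
13: 111100000001100 → 1, fb=1
14: 111000000011001 → 1, fb=0
15: 110000000110010 → 1, fb=1
16: 100000001100101 → 1, fb=0
17: 000000011001010 → 0, fb=0
18: 000000110010100 → 0, fb=0
19: 000001100101000 → 0, fb=0
20: 000011001010000 → 0, fb=0
21: 000110010100000 → 0, fb=0
22: 001100101000000 → 0, fb=0
23: 011001010000000 → 0, fb=0
24: 110010100000000 → 1, fb=1
25: 100101000000001 → 1, fb=0
26: 001010000000010 → 0, fb=0
27: 010100000000100 → 0, fb=0
28: 101000000001000 → 1, fb=1
29: 010000000010001 → 0, fb=1
30: 100000000100011 → 1, fb=0
31: 000000001000110 → 0, fb=0
32: 000000010001100 → 0, fb=0
33: 000000100011000 → 0, fb=0
34: 000001000110000 → 0, fb=0
35: 000010001100000 → 0, fb=0
36: 000100011000000 → 0, fb=0
37: 001000110000000 → 0, fb=0
38: 010001100000000 → 0, fb=0
39: 100011000000000 → 1, fb=1
40: 000110000000001 → 0, fb=1
41: 001100000000011 → 0, fb=1
42: 011000000000111 → 0, fb=1
43: 110000000001111 → 1, fb=0
44: 100000000011110 → 1, fb=1
45: 000000000111101 → 0, fb=1
46: 000000001111011 → 0, fb=1
47: 000000011110111 → 0, fb=1
48: 000000111101111 → 0, fb=1
49: 000001111011111 → 0, fb=1
50: 000011110111111 → 0, fb=1
51: 000111101111111 → 0, fb=1
52: 001111011111111 → 0, fb=1
53: 011110111111111 → 0, fb=1
54: 111101111111111 → 1, fb=0
55: 111011111111110 → 1, fb=1
56: 110111111111101 → 1, fb=0
57: 101111111111010 → 1, fb=1
58: 011111111110101 → 0, fb=1
59: 111111111101011 → 1, fb=0
60: 111111111010110 → 1, fb=1
61: 111111110101101 → 1, fb=0
62: 111111101011010 → 1, fb=1
63: 111111010110101 → 1, fb=0
64: 111110101101010 → 1, fb=1
65: 111101011010101 → 1, fb=0
66: 111010110101010 → 1, fb=1
67: 110101101010101 → 1, fb=0
68: 101011010101010 → 1, fb=1
69: 010110101010101 → 0, fb=1
70: 101101010101011 → 1, fb=0
71: 011010101010110 → 0, fb=0
72: 110101010101100 → 1, fb=1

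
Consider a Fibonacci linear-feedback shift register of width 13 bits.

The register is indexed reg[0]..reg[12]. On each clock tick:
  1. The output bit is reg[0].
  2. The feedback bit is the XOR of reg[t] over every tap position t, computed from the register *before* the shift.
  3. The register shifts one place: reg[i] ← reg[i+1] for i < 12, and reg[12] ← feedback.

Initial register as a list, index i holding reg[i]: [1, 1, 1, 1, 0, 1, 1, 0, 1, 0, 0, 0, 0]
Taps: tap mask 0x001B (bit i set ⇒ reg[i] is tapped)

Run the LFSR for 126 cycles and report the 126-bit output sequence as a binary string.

111101101000011000111110110000101100101111101101111011000011110010110011010110111101010001111100110001010111100110011110111111

tick  register→output (feedback)
  0  1111011010000→1 (1)
  1  1110110100001→1 (1)
  2  1101101000011→1 (0)
  3  1011010000110→1 (0)
  4  0110100001100→0 (0)
  5  1101000011000→1 (1)
  6  1010000110001→1 (1)
  7  0100001100011→0 (1)
  8  1000011000111→1 (1)
  9  0000110001111→0 (1)
 10  0001100011111→0 (0)
 11  0011000111110→0 (1)
 12  0110001111101→0 (1)
 13  1100011111011→1 (0)
 14  1000111110110→1 (0)
 15  0001111101100→0 (0)
 16  0011111011000→0 (0)
 17  0111110110000→0 (1)
 18  1111101100001→1 (0)
 19  1111011000010→1 (1)
 20  1110110000101→1 (1)
 21  1101100001011→1 (0)
 22  1011000010110→1 (0)
 23  0110000101100→0 (1)
 24  1100001011001→1 (0)
 25  1000010110010→1 (1)
 26  0000101100101→0 (1)
 27  0001011001011→0 (1)
 28  0010110010111→0 (1)
 29  0101100101111→0 (1)
 30  1011001011111→1 (0)
 31  0110010111110→0 (1)
 32  1100101111101→1 (1)
 33  1001011111011→1 (0)
 34  0010111110110→0 (1)
 35  0101111101101→0 (1)
 36  1011111011011→1 (1)
 37  0111110110111→0 (1)
 38  1111101101111→1 (0)
 39  1111011011110→1 (1)
 40  1110110111101→1 (1)
 41  1101101111011→1 (0)
 42  1011011110110→1 (0)
 43  0110111101100→0 (0)
 44  1101111011000→1 (0)
 45  1011110110000→1 (1)
 46  0111101100001→0 (1)
 47  1111011000011→1 (1)
 48  1110110000111→1 (1)
 49  1101100001111→1 (0)
 50  1011000011110→1 (0)
 51  0110000111100→0 (1)
 52  1100001111001→1 (0)
 53  1000011110010→1 (1)
 54  0000111100101→0 (1)
 55  0001111001011→0 (0)
 56  0011110010110→0 (0)
 57  0111100101100→0 (1)
 58  1111001011001→1 (1)
 59  1110010110011→1 (0)
 60  1100101100110→1 (1)
 61  1001011001101→1 (0)
 62  0010110011010→0 (1)
 63  0101100110101→0 (1)
 64  1011001101011→1 (0)
 65  0110011010110→0 (1)
 66  1100110101101→1 (1)
 67  1001101011011→1 (1)
 68  0011010110111→0 (1)
 69  0110101101111→0 (0)
 70  1101011011110→1 (1)
 71  1010110111101→1 (0)
 72  0101101111010→0 (1)
 73  1011011110101→1 (0)
 74  0110111101010→0 (0)
 75  1101111010100→1 (0)
 76  1011110101000→1 (1)
 77  0111101010001→0 (1)
 78  1111010100011→1 (1)
 79  1110101000111→1 (1)
 80  1101010001111→1 (1)
 81  1010100011111→1 (0)
 82  0101000111110→0 (0)
 83  1010001111100→1 (1)
 84  0100011111001→0 (1)
 85  1000111110011→1 (0)
 86  0001111100110→0 (0)
 87  0011111001100→0 (0)
 88  0111110011000→0 (1)
 89  1111100110001→1 (0)
 90  1111001100010→1 (1)
 91  1110011000101→1 (0)
 92  1100110001010→1 (1)
 93  1001100010101→1 (1)
 94  0011000101011→0 (1)
 95  0110001010111→0 (1)
 96  1100010101111→1 (0)
 97  1000101011110→1 (0)
 98  0001010111100→0 (1)
 99  0010101111001→0 (1)
100  0101011110011→0 (0)
101  1010111100110→1 (0)
102  0101111001100→0 (1)
103  1011110011001→1 (1)
104  0111100110011→0 (1)
105  1111001100111→1 (1)
106  1110011001111→1 (0)
107  1100110011110→1 (1)
108  1001100111101→1 (1)
109  0011001111011→0 (1)
110  0110011110111→0 (1)
111  1100111101111→1 (1)
112  1001111011111→1 (1)
113  0011110111111→0 (0)
114  0111101111110→0 (1)
115  1111011111101→1 (1)
116  1110111111011→1 (1)
117  1101111110111→1 (0)
118  1011111101110→1 (1)
119  0111111011101→0 (1)
120  1111110111011→1 (0)
121  1111101110110→1 (0)
122  1111011101100→1 (1)
123  1110111011001→1 (1)
124  1101110110011→1 (0)
125  1011101100110→1 (1)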